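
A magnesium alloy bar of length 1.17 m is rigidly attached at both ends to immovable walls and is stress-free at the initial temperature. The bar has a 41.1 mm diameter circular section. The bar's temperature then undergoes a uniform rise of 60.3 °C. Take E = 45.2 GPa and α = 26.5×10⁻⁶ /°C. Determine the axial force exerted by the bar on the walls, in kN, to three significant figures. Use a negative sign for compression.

-95.8 kN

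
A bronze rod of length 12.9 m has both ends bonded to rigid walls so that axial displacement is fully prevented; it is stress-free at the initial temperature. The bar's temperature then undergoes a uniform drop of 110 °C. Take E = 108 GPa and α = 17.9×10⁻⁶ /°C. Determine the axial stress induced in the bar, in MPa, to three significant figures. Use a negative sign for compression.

Free thermal expansion αLΔT = 17.9e-6 · 12900 · -110 = -25.4 mm.
The walls impose strain ε = −(-25.4)/12900 = 1.9690e-03; σ = Eε = 108000 · 1.9690e-03 = 212.7 MPa.

213 MPa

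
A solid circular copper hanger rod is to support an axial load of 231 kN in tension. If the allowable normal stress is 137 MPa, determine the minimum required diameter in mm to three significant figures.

Required area A ≥ P/σ_allow = 231000/137 = 1686 mm².
For a solid circular section, d ≥ √(4A/π) = 46.33 mm.

46.3 mm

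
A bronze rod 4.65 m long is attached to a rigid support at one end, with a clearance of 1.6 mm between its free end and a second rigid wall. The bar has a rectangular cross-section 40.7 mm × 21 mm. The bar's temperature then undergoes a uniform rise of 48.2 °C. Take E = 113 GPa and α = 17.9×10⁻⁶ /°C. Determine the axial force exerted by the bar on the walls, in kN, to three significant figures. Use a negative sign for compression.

Free thermal expansion αLΔT = 17.9e-6 · 4650 · 48.2 = 4.012 mm.
The walls engage after the gap closes; constrained expansion = 4.012 − 1.6 = 2.412 mm.
The walls impose strain ε = −(2.412)/4650 = -5.1869e-04; σ = Eε = 113000 · -5.1869e-04 = -58.61 MPa.
Wall reaction R = σ·A = -58.61·854.7 = -50100 N = -50.1 kN.

-50.1 kN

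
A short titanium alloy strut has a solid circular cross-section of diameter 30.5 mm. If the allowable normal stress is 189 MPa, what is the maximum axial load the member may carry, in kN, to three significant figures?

138 kN

A = 730.6 mm².
P_max = σ_allow · A = 189 · 730.6 = 138100 N = 138.1 kN.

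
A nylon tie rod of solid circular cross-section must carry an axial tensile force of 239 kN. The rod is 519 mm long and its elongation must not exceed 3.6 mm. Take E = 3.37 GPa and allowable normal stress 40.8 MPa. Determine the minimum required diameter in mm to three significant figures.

114 mm

Required area A ≥ P/σ_allow = 239000/40.8 = 5858 mm².
For a solid circular section, d ≥ √(4A/π) = 86.36 mm.
Elongation limit: A ≥ PL/(Eδ_allow) = 239000·519/(3370·3.6) = 10220 mm² ⇒ d ≥ 114.1 mm.
The elongation limit governs.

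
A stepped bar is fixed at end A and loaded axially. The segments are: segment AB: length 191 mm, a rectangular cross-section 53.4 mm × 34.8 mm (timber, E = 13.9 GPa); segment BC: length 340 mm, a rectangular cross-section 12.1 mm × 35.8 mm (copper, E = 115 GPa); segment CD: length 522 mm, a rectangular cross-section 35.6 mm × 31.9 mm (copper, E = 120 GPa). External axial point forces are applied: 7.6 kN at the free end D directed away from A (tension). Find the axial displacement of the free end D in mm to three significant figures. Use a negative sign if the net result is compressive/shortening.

Internal axial forces (sectioning from the free end, tension +): N_CD = 7.6 kN, N_BC = 7.6 kN, N_AB = 7.6 kN.
A_AB = 1858 mm².
A_BC = 433.2 mm².
A_CD = 1136 mm².
δ_AB = 7600·191/(1858·13900) = 0.0562 mm
δ_BC = 7600·340/(433.2·115000) = 0.05187 mm
δ_CD = 7600·522/(1136·120000) = 0.02911 mm
δ = Σδ_i = 0.1372 mm.

0.137 mm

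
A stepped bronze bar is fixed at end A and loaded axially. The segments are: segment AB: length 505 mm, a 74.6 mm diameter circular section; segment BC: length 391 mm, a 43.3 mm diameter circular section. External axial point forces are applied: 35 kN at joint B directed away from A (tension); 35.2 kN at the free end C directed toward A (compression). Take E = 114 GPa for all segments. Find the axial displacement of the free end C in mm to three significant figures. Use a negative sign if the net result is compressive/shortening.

-0.0822 mm

Internal axial forces (sectioning from the free end, tension +): N_BC = -35.2 kN, N_AB = -0.2 kN.
A_AB = 4371 mm².
A_BC = 1473 mm².
δ_AB = -200·505/(4371·114000) = -0.0002027 mm
δ_BC = -35200·391/(1473·114000) = -0.08199 mm
δ = Σδ_i = -0.08219 mm.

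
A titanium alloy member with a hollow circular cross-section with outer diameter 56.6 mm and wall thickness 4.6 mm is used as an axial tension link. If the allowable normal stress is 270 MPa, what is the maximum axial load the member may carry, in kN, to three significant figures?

A = 751.5 mm².
P_max = σ_allow · A = 270 · 751.5 = 202900 N = 202.9 kN.

203 kN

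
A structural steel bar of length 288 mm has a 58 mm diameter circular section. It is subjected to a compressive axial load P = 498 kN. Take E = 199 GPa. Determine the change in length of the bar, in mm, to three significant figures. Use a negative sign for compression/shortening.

A = 2642 mm².
δ_mech = NL/(AE) = -498000·288/(2642·199000) = -0.2728 mm.

-0.273 mm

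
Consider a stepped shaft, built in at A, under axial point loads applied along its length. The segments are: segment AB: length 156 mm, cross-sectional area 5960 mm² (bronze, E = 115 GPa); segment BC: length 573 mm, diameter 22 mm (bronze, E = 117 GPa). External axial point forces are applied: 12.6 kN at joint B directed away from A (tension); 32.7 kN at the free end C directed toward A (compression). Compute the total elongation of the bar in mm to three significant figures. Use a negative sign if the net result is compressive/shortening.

-0.426 mm

Internal axial forces (sectioning from the free end, tension +): N_BC = -32.7 kN, N_AB = -20.1 kN.
A_BC = 380.1 mm².
δ_AB = -20100·156/(5960·115000) = -0.004575 mm
δ_BC = -32700·573/(380.1·117000) = -0.4213 mm
δ = Σδ_i = -0.4259 mm.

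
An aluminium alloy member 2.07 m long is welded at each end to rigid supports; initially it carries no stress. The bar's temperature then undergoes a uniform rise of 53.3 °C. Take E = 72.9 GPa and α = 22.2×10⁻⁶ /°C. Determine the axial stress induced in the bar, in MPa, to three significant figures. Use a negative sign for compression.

-86.3 MPa

Free thermal expansion αLΔT = 22.2e-6 · 2070 · 53.3 = 2.449 mm.
The walls impose strain ε = −(2.449)/2070 = -1.1833e-03; σ = Eε = 72900 · -1.1833e-03 = -86.26 MPa.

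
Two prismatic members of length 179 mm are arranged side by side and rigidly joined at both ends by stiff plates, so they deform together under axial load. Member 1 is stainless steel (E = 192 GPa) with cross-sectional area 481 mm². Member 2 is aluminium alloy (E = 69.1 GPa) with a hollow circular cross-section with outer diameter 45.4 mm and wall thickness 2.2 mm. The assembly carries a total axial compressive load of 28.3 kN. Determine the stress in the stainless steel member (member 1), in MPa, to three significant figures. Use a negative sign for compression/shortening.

A_2 = 298.6 mm².
Equal strain + equilibrium ⇒ each member carries load in proportion to AE: A₁E₁ = 92350000 N, A₂E₂ = 20630000 N, ΣAE = 113000000 N.
σ₁ = P·E₁/ΣAE = -28300·192000/113000000 = -48.09 MPa.

-48.1 MPa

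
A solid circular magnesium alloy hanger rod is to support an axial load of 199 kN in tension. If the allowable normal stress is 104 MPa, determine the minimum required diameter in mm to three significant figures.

Required area A ≥ P/σ_allow = 199000/104 = 1913 mm².
For a solid circular section, d ≥ √(4A/π) = 49.36 mm.

49.4 mm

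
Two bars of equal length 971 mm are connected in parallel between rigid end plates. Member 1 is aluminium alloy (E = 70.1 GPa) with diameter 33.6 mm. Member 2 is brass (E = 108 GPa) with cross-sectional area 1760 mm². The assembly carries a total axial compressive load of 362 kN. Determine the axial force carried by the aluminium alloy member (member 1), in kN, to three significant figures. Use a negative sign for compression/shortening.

A_1 = 886.7 mm².
Equal strain + equilibrium ⇒ each member carries load in proportion to AE: A₁E₁ = 62160000 N, A₂E₂ = 190100000 N, ΣAE = 252200000 N.
F₁ = P·A₁E₁/ΣAE = -362000·62160000/252200000 = -89200 N.

-89.2 kN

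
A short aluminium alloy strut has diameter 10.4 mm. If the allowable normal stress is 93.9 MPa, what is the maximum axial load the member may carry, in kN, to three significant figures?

7.98 kN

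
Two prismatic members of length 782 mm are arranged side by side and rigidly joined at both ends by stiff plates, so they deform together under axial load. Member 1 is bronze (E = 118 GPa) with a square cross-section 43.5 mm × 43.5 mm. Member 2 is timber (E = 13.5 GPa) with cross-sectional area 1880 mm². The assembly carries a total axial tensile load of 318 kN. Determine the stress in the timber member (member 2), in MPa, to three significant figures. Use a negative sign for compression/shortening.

A_1 = 1892 mm².
Equal strain + equilibrium ⇒ each member carries load in proportion to AE: A₁E₁ = 223300000 N, A₂E₂ = 25380000 N, ΣAE = 248700000 N.
σ₂ = P·E₂/ΣAE = 318000·13500/248700000 = 17.26 MPa.

17.3 MPa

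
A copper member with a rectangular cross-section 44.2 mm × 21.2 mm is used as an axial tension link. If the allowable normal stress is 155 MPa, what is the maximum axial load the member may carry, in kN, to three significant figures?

145 kN

A = 937 mm².
P_max = σ_allow · A = 155 · 937 = 145200 N = 145.2 kN.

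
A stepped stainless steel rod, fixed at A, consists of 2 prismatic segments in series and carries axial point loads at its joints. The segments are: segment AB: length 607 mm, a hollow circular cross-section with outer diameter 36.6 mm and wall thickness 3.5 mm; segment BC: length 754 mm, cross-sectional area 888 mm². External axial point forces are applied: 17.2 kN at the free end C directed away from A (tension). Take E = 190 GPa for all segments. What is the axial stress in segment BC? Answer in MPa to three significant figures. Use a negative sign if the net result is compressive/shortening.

19.4 MPa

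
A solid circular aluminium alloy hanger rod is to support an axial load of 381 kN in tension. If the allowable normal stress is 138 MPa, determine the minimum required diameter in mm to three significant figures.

59.3 mm

Required area A ≥ P/σ_allow = 381000/138 = 2761 mm².
For a solid circular section, d ≥ √(4A/π) = 59.29 mm.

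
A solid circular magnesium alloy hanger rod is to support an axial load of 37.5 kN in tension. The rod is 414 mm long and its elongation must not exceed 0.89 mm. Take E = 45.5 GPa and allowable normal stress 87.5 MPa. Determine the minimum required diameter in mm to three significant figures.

23.4 mm

Required area A ≥ P/σ_allow = 37500/87.5 = 428.6 mm².
For a solid circular section, d ≥ √(4A/π) = 23.36 mm.
Elongation limit: A ≥ PL/(Eδ_allow) = 37500·414/(45500·0.89) = 383.4 mm² ⇒ d ≥ 22.09 mm.
The stress limit governs.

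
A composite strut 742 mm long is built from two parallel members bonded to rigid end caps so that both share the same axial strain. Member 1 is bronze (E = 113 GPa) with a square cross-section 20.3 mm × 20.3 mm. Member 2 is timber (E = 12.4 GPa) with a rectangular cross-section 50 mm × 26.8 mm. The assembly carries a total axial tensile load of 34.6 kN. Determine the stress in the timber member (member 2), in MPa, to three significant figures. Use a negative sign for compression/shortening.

6.79 MPa

A_1 = 412.1 mm².
A_2 = 1340 mm².
Equal strain + equilibrium ⇒ each member carries load in proportion to AE: A₁E₁ = 46570000 N, A₂E₂ = 16620000 N, ΣAE = 63180000 N.
σ₂ = P·E₂/ΣAE = 34600·12400/63180000 = 6.791 MPa.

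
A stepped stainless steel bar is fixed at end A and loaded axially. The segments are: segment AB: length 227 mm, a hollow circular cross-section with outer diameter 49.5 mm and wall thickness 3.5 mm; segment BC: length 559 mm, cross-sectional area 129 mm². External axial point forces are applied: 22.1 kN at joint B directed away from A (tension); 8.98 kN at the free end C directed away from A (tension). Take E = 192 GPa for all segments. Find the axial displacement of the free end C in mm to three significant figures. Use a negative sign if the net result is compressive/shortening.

Internal axial forces (sectioning from the free end, tension +): N_BC = 8.98 kN, N_AB = 31.08 kN.
A_AB = 505.8 mm².
δ_AB = 31080·227/(505.8·192000) = 0.07265 mm
δ_BC = 8980·559/(129·192000) = 0.2027 mm
δ = Σδ_i = 0.2753 mm.

0.275 mm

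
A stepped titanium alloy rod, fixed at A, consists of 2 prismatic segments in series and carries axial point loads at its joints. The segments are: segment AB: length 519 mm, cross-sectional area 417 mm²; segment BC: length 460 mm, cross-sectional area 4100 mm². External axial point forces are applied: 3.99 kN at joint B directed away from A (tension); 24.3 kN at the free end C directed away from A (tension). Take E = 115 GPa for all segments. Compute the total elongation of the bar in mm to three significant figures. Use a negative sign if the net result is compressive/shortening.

Internal axial forces (sectioning from the free end, tension +): N_BC = 24.3 kN, N_AB = 28.29 kN.
δ_AB = 28290·519/(417·115000) = 0.3062 mm
δ_BC = 24300·460/(4100·115000) = 0.02371 mm
δ = Σδ_i = 0.3299 mm.

0.330 mm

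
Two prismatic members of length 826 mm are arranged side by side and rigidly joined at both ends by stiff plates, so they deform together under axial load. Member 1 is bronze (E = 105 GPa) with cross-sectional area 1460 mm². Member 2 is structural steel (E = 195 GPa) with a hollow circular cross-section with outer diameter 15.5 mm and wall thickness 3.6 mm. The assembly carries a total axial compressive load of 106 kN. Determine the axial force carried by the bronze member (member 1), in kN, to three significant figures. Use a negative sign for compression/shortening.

A_2 = 134.6 mm².
Equal strain + equilibrium ⇒ each member carries load in proportion to AE: A₁E₁ = 153300000 N, A₂E₂ = 26240000 N, ΣAE = 179500000 N.
F₁ = P·A₁E₁/ΣAE = -106000·153300000/179500000 = -90510 N.

-90.5 kN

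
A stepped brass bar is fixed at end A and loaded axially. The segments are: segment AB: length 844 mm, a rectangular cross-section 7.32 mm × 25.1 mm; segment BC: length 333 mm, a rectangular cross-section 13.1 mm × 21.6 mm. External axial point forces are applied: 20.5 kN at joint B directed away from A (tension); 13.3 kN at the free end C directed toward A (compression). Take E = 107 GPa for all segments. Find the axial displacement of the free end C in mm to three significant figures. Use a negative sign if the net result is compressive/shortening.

0.163 mm

Internal axial forces (sectioning from the free end, tension +): N_BC = -13.3 kN, N_AB = 7.2 kN.
A_AB = 183.7 mm².
A_BC = 283 mm².
δ_AB = 7200·844/(183.7·107000) = 0.3091 mm
δ_BC = -13300·333/(283·107000) = -0.1463 mm
δ = Σδ_i = 0.1628 mm.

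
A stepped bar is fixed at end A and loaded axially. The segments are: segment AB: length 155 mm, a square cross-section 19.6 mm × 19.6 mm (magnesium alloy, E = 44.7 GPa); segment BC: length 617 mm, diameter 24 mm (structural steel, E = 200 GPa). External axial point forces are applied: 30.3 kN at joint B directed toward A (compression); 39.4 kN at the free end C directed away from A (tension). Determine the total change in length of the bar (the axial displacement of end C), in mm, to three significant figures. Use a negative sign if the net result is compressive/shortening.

0.351 mm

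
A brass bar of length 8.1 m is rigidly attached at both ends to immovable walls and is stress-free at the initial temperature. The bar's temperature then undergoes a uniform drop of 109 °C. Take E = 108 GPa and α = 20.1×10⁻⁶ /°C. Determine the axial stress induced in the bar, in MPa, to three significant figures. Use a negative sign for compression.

237 MPa

Free thermal expansion αLΔT = 20.1e-6 · 8100 · -109 = -17.75 mm.
The walls impose strain ε = −(-17.75)/8100 = 2.1909e-03; σ = Eε = 108000 · 2.1909e-03 = 236.6 MPa.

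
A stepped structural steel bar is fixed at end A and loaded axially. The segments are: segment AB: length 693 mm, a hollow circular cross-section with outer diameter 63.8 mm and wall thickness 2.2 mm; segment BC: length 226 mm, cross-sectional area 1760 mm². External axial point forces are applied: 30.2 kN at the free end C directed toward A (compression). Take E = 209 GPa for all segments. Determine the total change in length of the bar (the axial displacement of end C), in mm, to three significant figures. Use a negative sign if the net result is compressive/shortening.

Internal axial forces (sectioning from the free end, tension +): N_BC = -30.2 kN, N_AB = -30.2 kN.
A_AB = 425.7 mm².
δ_AB = -30200·693/(425.7·209000) = -0.2352 mm
δ_BC = -30200·226/(1760·209000) = -0.01855 mm
δ = Σδ_i = -0.2538 mm.

-0.254 mm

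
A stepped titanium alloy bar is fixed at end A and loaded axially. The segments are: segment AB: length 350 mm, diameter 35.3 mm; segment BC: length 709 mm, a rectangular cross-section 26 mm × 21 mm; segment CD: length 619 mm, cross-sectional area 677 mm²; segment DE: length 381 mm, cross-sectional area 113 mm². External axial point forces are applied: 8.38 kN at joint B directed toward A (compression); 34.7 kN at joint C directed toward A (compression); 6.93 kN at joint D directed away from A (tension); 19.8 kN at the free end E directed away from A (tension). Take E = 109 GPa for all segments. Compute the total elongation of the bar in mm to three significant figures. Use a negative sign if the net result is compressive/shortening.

0.688 mm

Internal axial forces (sectioning from the free end, tension +): N_DE = 19.8 kN, N_CD = 26.73 kN, N_BC = -7.97 kN, N_AB = -16.35 kN.
A_AB = 978.7 mm².
A_BC = 546 mm².
δ_AB = -16350·350/(978.7·109000) = -0.05364 mm
δ_BC = -7970·709/(546·109000) = -0.09495 mm
δ_CD = 26730·619/(677·109000) = 0.2242 mm
δ_DE = 19800·381/(113·109000) = 0.6125 mm
δ = Σδ_i = 0.6881 mm.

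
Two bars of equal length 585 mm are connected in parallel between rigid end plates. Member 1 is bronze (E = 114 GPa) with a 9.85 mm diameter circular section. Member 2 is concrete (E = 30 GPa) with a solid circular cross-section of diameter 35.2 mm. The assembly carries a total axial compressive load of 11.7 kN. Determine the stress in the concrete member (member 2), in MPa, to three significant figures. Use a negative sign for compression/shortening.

-9.27 MPa

A_1 = 76.2 mm².
A_2 = 973.1 mm².
Equal strain + equilibrium ⇒ each member carries load in proportion to AE: A₁E₁ = 8687000 N, A₂E₂ = 29190000 N, ΣAE = 37880000 N.
σ₂ = P·E₂/ΣAE = -11700·30000/37880000 = -9.266 MPa.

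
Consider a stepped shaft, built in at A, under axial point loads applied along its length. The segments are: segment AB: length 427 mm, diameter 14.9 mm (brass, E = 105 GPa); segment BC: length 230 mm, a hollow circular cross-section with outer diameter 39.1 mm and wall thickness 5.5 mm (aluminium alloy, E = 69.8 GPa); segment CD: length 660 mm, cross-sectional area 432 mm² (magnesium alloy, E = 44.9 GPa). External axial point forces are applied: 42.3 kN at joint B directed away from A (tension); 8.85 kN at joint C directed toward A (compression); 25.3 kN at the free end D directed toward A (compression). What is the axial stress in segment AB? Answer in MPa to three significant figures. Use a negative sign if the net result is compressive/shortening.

Internal axial forces (sectioning from the free end, tension +): N_CD = -25.3 kN, N_BC = -34.15 kN, N_AB = 8.15 kN.
A_AB = 174.4 mm².
σ_AB = N_AB/A_AB = 8150/174.4 = 46.74 MPa.

46.7 MPa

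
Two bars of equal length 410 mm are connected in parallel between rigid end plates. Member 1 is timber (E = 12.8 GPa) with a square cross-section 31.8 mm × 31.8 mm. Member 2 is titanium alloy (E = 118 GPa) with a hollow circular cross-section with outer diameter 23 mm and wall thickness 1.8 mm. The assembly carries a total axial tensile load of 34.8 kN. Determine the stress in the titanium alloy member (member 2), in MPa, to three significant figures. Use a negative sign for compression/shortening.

A_1 = 1011 mm².
A_2 = 119.9 mm².
Equal strain + equilibrium ⇒ each member carries load in proportion to AE: A₁E₁ = 12940000 N, A₂E₂ = 14150000 N, ΣAE = 27090000 N.
σ₂ = P·E₂/ΣAE = 34800·118000/27090000 = 151.6 MPa.

152 MPa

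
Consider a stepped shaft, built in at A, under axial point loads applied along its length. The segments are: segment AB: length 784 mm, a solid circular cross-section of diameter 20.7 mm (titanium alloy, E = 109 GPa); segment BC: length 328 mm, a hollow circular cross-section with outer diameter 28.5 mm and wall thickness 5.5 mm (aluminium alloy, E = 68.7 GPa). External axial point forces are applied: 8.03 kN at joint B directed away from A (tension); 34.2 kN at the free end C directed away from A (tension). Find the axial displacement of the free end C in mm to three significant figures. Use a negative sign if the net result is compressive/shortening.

1.31 mm

Internal axial forces (sectioning from the free end, tension +): N_BC = 34.2 kN, N_AB = 42.23 kN.
A_AB = 336.5 mm².
A_BC = 397.4 mm².
δ_AB = 42230·784/(336.5·109000) = 0.9026 mm
δ_BC = 34200·328/(397.4·68700) = 0.4109 mm
δ = Σδ_i = 1.313 mm.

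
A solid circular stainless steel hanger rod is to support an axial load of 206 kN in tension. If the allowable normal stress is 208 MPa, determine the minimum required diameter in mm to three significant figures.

35.5 mm

Required area A ≥ P/σ_allow = 206000/208 = 990.4 mm².
For a solid circular section, d ≥ √(4A/π) = 35.51 mm.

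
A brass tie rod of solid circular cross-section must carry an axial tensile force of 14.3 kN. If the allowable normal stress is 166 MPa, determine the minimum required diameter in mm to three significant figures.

Required area A ≥ P/σ_allow = 14300/166 = 86.14 mm².
For a solid circular section, d ≥ √(4A/π) = 10.47 mm.

10.5 mm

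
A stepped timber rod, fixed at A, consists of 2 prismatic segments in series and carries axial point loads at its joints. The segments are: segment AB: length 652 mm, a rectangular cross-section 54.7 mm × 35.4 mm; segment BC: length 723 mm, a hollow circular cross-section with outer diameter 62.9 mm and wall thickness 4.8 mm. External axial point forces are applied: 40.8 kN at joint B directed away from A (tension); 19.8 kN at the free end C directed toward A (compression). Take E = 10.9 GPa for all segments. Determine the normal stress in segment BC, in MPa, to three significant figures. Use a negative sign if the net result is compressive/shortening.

-22.6 MPa

Internal axial forces (sectioning from the free end, tension +): N_BC = -19.8 kN, N_AB = 21 kN.
A_BC = 876.1 mm².
σ_BC = N_BC/A_BC = -19800/876.1 = -22.6 MPa.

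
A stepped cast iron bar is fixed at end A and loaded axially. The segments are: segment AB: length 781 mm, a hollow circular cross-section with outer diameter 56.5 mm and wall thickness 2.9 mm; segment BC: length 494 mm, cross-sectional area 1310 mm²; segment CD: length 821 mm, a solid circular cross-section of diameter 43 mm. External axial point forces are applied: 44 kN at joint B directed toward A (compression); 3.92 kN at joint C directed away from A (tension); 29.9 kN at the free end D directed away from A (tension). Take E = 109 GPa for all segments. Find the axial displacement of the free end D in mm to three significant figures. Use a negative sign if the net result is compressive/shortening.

Internal axial forces (sectioning from the free end, tension +): N_CD = 29.9 kN, N_BC = 33.82 kN, N_AB = -10.18 kN.
A_AB = 488.3 mm².
A_CD = 1452 mm².
δ_AB = -10180·781/(488.3·109000) = -0.1494 mm
δ_BC = 33820·494/(1310·109000) = 0.117 mm
δ_CD = 29900·821/(1452·109000) = 0.1551 mm
δ = Σδ_i = 0.1227 mm.

0.123 mm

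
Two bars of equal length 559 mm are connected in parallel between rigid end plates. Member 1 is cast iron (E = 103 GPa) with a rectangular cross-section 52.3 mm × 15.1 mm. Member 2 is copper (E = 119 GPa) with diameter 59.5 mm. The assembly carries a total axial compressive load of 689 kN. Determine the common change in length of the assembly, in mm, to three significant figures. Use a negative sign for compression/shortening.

A_1 = 789.7 mm².
A_2 = 2781 mm².
Equal strain + equilibrium ⇒ each member carries load in proportion to AE: A₁E₁ = 81340000 N, A₂E₂ = 330900000 N, ΣAE = 412200000 N.
δ = PL/ΣAE = -689000·559/412200000 = -0.9343 mm.

-0.934 mm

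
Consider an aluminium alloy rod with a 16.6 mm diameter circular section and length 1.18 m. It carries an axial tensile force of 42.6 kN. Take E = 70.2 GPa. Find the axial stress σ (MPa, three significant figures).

197 MPa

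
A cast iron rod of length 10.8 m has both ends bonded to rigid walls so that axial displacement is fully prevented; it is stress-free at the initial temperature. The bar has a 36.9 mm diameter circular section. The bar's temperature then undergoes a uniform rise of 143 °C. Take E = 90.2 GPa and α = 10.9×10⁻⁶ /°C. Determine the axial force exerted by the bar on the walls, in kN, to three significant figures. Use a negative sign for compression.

-150 kN

Free thermal expansion αLΔT = 10.9e-6 · 10800 · 143 = 16.83 mm.
The walls impose strain ε = −(16.83)/10800 = -1.5587e-03; σ = Eε = 90200 · -1.5587e-03 = -140.6 MPa.
Wall reaction R = σ·A = -140.6·1069 = -150400 N = -150.4 kN.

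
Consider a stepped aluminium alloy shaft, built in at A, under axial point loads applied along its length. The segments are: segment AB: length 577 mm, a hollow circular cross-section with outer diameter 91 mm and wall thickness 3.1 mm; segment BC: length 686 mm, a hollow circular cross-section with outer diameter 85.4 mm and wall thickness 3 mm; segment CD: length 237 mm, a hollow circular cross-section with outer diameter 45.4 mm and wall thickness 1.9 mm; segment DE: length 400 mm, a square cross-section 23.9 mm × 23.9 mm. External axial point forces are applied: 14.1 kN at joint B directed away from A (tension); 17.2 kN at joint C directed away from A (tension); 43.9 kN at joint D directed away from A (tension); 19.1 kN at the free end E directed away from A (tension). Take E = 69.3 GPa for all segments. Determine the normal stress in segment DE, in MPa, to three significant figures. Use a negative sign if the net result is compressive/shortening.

33.4 MPa

Internal axial forces (sectioning from the free end, tension +): N_DE = 19.1 kN, N_CD = 63 kN, N_BC = 80.2 kN, N_AB = 94.3 kN.
A_DE = 571.2 mm².
σ_DE = N_DE/A_DE = 19100/571.2 = 33.44 MPa.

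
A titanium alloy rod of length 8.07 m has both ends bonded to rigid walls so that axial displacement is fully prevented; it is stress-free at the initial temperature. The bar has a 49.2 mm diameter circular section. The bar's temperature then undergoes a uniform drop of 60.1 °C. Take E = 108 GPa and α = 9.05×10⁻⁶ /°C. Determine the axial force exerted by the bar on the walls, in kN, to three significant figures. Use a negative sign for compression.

Free thermal expansion αLΔT = 9.05e-6 · 8070 · -60.1 = -4.389 mm.
The walls impose strain ε = −(-4.389)/8070 = 5.4391e-04; σ = Eε = 108000 · 5.4391e-04 = 58.74 MPa.
Wall reaction R = σ·A = 58.74·1901 = 111700 N = 111.7 kN.

112 kN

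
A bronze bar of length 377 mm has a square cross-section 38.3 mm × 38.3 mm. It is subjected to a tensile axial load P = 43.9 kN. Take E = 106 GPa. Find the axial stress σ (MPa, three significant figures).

29.9 MPa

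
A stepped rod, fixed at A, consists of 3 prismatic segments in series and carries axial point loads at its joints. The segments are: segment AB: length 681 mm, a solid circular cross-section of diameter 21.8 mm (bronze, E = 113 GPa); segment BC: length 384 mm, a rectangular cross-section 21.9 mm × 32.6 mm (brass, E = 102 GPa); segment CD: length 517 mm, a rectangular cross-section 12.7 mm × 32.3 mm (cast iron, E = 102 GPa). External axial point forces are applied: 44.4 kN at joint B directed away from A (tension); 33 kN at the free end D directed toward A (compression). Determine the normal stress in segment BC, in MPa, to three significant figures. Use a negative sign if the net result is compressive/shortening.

Internal axial forces (sectioning from the free end, tension +): N_CD = -33 kN, N_BC = -33 kN, N_AB = 11.4 kN.
A_BC = 713.9 mm².
σ_BC = N_BC/A_BC = -33000/713.9 = -46.22 MPa.

-46.2 MPa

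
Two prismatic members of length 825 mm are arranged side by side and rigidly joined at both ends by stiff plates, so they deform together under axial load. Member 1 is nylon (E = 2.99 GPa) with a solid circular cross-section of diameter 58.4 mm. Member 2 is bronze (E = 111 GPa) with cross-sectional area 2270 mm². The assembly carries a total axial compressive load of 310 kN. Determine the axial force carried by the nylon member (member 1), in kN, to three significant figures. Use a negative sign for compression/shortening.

-9.55 kN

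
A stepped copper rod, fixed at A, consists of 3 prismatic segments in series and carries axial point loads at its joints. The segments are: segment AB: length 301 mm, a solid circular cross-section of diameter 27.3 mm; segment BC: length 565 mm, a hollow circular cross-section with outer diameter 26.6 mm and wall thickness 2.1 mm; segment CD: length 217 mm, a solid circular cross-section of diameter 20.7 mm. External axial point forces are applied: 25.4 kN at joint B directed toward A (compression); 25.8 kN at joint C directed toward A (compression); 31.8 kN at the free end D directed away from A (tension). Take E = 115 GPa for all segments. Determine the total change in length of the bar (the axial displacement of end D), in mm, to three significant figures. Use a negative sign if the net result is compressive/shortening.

0.274 mm

Internal axial forces (sectioning from the free end, tension +): N_CD = 31.8 kN, N_BC = 6 kN, N_AB = -19.4 kN.
A_AB = 585.3 mm².
A_BC = 161.6 mm².
A_CD = 336.5 mm².
δ_AB = -19400·301/(585.3·115000) = -0.08675 mm
δ_BC = 6000·565/(161.6·115000) = 0.1824 mm
δ_CD = 31800·217/(336.5·115000) = 0.1783 mm
δ = Σδ_i = 0.2739 mm.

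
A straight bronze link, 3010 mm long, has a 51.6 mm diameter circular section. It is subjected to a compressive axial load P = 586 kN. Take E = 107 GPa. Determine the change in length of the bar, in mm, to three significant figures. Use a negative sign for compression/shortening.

A = 2091 mm².
δ_mech = NL/(AE) = -586000·3010/(2091·107000) = -7.883 mm.

-7.88 mm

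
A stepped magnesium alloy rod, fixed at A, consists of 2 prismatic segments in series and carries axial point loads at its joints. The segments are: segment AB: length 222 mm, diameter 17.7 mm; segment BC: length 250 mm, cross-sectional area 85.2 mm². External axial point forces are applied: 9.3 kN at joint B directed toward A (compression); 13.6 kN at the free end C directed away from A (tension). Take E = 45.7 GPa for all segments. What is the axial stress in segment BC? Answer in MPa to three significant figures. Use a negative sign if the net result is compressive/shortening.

Internal axial forces (sectioning from the free end, tension +): N_BC = 13.6 kN, N_AB = 4.3 kN.
σ_BC = N_BC/A_BC = 13600/85.2 = 159.6 MPa.

160 MPa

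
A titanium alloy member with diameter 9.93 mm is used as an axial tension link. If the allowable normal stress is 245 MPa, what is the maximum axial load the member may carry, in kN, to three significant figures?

A = 77.44 mm².
P_max = σ_allow · A = 245 · 77.44 = 18970 N = 18.97 kN.

19.0 kN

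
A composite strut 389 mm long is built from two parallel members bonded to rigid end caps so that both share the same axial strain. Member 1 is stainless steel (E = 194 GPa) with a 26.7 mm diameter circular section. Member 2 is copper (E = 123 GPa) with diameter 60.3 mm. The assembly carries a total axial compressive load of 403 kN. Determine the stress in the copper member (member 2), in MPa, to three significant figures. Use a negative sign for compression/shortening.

-108 MPa

A_1 = 559.9 mm².
A_2 = 2856 mm².
Equal strain + equilibrium ⇒ each member carries load in proportion to AE: A₁E₁ = 108600000 N, A₂E₂ = 351300000 N, ΣAE = 459900000 N.
σ₂ = P·E₂/ΣAE = -403000·123000/459900000 = -107.8 MPa.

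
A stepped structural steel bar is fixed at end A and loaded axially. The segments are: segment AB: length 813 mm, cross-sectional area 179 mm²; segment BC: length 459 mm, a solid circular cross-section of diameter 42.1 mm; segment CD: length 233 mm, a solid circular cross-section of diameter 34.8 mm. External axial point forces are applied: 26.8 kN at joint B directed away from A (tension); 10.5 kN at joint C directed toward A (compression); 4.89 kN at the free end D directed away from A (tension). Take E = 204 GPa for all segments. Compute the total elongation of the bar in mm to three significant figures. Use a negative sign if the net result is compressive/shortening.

0.469 mm

Internal axial forces (sectioning from the free end, tension +): N_CD = 4.89 kN, N_BC = -5.61 kN, N_AB = 21.19 kN.
A_BC = 1392 mm².
A_CD = 951.1 mm².
δ_AB = 21190·813/(179·204000) = 0.4718 mm
δ_BC = -5610·459/(1392·204000) = -0.009068 mm
δ_CD = 4890·233/(951.1·204000) = 0.005872 mm
δ = Σδ_i = 0.4686 mm.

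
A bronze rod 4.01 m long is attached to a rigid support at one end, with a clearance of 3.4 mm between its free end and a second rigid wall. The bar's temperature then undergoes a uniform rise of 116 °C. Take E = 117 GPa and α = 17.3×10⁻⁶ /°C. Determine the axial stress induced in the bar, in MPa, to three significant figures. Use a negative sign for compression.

Free thermal expansion αLΔT = 17.3e-6 · 4010 · 116 = 8.047 mm.
The walls engage after the gap closes; constrained expansion = 8.047 − 3.4 = 4.647 mm.
The walls impose strain ε = −(4.647)/4010 = -1.1589e-03; σ = Eε = 117000 · -1.1589e-03 = -135.6 MPa.

-136 MPa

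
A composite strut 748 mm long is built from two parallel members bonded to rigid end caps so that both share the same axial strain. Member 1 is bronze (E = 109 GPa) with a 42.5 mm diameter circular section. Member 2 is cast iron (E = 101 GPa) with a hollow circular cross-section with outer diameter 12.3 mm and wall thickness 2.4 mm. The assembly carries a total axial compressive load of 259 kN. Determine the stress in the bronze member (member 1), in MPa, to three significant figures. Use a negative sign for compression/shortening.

A_1 = 1419 mm².
A_2 = 74.64 mm².
Equal strain + equilibrium ⇒ each member carries load in proportion to AE: A₁E₁ = 154600000 N, A₂E₂ = 7539000 N, ΣAE = 162200000 N.
σ₁ = P·E₁/ΣAE = -259000·109000/162200000 = -174.1 MPa.

-174 MPa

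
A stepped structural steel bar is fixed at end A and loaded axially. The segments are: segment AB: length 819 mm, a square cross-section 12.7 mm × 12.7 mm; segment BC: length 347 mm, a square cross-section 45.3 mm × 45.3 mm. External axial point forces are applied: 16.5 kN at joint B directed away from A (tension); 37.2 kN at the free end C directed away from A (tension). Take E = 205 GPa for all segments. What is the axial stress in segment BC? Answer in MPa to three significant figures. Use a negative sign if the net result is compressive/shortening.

Internal axial forces (sectioning from the free end, tension +): N_BC = 37.2 kN, N_AB = 53.7 kN.
A_BC = 2052 mm².
σ_BC = N_BC/A_BC = 37200/2052 = 18.13 MPa.

18.1 MPa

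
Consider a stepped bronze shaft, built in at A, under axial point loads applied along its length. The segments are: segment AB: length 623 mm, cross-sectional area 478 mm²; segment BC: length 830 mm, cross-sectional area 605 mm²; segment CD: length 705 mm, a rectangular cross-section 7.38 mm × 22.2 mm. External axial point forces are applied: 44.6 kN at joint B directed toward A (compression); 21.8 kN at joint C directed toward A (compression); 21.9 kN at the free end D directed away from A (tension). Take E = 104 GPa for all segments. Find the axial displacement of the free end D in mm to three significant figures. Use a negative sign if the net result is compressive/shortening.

Internal axial forces (sectioning from the free end, tension +): N_CD = 21.9 kN, N_BC = 0.1 kN, N_AB = -44.5 kN.
A_CD = 163.8 mm².
δ_AB = -44500·623/(478·104000) = -0.5577 mm
δ_BC = 100·830/(605·104000) = 0.001319 mm
δ_CD = 21900·705/(163.8·104000) = 0.9061 mm
δ = Σδ_i = 0.3498 mm.

0.350 mm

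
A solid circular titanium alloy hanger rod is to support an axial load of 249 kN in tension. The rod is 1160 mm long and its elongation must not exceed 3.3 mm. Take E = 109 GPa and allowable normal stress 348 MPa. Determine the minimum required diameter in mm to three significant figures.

32.0 mm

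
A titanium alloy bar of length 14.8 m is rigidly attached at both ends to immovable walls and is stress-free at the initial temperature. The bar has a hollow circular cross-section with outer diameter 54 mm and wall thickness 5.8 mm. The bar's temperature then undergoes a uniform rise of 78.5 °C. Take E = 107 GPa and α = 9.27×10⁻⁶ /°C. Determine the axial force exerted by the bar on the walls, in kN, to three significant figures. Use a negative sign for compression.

Free thermal expansion αLΔT = 9.27e-6 · 14800 · 78.5 = 10.77 mm.
The walls impose strain ε = −(10.77)/14800 = -7.2769e-04; σ = Eε = 107000 · -7.2769e-04 = -77.86 MPa.
Wall reaction R = σ·A = -77.86·878.3 = -68380 N = -68.38 kN.

-68.4 kN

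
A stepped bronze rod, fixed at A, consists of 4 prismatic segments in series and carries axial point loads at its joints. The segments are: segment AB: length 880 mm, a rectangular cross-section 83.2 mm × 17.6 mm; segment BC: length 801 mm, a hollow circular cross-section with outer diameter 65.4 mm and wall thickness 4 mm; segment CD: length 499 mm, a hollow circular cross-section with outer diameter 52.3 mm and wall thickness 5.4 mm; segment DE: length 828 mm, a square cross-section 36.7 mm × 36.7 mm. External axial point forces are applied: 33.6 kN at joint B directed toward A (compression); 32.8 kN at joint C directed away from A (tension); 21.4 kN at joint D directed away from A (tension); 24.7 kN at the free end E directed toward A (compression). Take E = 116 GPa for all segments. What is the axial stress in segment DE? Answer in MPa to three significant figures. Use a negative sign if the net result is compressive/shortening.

-18.3 MPa

Internal axial forces (sectioning from the free end, tension +): N_DE = -24.7 kN, N_CD = -3.3 kN, N_BC = 29.5 kN, N_AB = -4.1 kN.
A_DE = 1347 mm².
σ_DE = N_DE/A_DE = -24700/1347 = -18.34 MPa.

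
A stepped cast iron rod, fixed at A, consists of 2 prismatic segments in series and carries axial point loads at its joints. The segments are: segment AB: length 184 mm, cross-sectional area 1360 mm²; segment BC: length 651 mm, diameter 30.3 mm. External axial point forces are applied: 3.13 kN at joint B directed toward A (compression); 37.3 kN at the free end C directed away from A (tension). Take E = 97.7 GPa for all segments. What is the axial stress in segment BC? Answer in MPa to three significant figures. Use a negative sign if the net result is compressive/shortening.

Internal axial forces (sectioning from the free end, tension +): N_BC = 37.3 kN, N_AB = 34.17 kN.
A_BC = 721.1 mm².
σ_BC = N_BC/A_BC = 37300/721.1 = 51.73 MPa.

51.7 MPa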